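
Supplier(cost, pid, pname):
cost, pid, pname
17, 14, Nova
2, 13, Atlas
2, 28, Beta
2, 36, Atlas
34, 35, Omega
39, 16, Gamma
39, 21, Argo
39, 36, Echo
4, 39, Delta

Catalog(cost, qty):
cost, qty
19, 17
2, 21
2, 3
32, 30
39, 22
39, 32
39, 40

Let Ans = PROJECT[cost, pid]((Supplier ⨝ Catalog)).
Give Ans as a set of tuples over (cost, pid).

Supplier ⋈ Catalog (natural join on cost): {(2, 13, Atlas, 21), (2, 13, Atlas, 3), (2, 28, Beta, 21), (2, 28, Beta, 3), (2, 36, Atlas, 21), (2, 36, Atlas, 3), (39, 16, Gamma, 22), (39, 16, Gamma, 32), (39, 16, Gamma, 40), (39, 21, Argo, 22), (39, 21, Argo, 32), (39, 21, Argo, 40), (39, 36, Echo, 22), (39, 36, Echo, 32), (39, 36, Echo, 40)}
Keep only column(s) cost, pid (9 duplicate(s) eliminated): {(2, 13), (2, 28), (2, 36), (39, 16), (39, 21), (39, 36)}

{(2, 13), (2, 28), (2, 36), (39, 16), (39, 21), (39, 36)}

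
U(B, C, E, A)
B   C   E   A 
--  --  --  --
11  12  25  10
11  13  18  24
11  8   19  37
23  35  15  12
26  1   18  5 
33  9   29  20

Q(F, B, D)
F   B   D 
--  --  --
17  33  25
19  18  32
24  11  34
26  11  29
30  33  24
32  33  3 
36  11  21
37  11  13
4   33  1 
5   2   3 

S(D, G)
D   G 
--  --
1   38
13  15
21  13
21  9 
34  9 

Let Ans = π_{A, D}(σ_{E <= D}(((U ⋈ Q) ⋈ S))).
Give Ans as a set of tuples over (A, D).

{(10, 34), (24, 21), (24, 34), (37, 21), (37, 34)}

Joining U and Q on B yields {(11, 12, 25, 10, 24, 34), (11, 12, 25, 10, 26, 29), (11, 12, 25, 10, 36, 21), (11, 12, 25, 10, 37, 13), (11, 13, 18, 24, 24, 34), (11, 13, 18, 24, 26, 29), (11, 13, 18, 24, 36, 21), (11, 13, 18, 24, 37, 13), (11, 8, 19, 37, 24, 34), (11, 8, 19, 37, 26, 29), (11, 8, 19, 37, 36, 21), (11, 8, 19, 37, 37, 13), (33, 9, 29, 20, 17, 25), (33, 9, 29, 20, 30, 24), (33, 9, 29, 20, 32, 3), (33, 9, 29, 20, 4, 1)}.
Joining (U ⋈ Q) and S on D yields {(11, 12, 25, 10, 24, 34, 9), (11, 12, 25, 10, 36, 21, 13), (11, 12, 25, 10, 36, 21, 9), (11, 12, 25, 10, 37, 13, 15), (11, 13, 18, 24, 24, 34, 9), (11, 13, 18, 24, 36, 21, 13), (11, 13, 18, 24, 36, 21, 9), (11, 13, 18, 24, 37, 13, 15), (11, 8, 19, 37, 24, 34, 9), (11, 8, 19, 37, 36, 21, 13), (11, 8, 19, 37, 36, 21, 9), (11, 8, 19, 37, 37, 13, 15), (33, 9, 29, 20, 4, 1, 38)}.
Apply σ_{E <= D}; surviving tuples: {(11, 12, 25, 10, 24, 34, 9), (11, 13, 18, 24, 24, 34, 9), (11, 13, 18, 24, 36, 21, 13), (11, 13, 18, 24, 36, 21, 9), (11, 8, 19, 37, 24, 34, 9), (11, 8, 19, 37, 36, 21, 13), (11, 8, 19, 37, 36, 21, 9)}
π[A, D]: project onto (A, D) (2 duplicate(s) eliminated) → {(10, 34), (24, 21), (24, 34), (37, 21), (37, 34)}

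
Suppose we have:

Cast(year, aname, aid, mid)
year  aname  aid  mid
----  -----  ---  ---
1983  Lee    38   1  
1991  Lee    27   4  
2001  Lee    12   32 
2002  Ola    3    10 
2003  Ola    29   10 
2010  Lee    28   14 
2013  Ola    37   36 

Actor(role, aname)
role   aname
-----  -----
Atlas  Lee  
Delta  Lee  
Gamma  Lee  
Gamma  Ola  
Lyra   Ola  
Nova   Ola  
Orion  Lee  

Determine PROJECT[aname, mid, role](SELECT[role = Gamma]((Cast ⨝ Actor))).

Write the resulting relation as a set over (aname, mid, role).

{(Lee, 1, Gamma), (Lee, 14, Gamma), (Lee, 32, Gamma), (Lee, 4, Gamma), (Ola, 10, Gamma), (Ola, 36, Gamma)}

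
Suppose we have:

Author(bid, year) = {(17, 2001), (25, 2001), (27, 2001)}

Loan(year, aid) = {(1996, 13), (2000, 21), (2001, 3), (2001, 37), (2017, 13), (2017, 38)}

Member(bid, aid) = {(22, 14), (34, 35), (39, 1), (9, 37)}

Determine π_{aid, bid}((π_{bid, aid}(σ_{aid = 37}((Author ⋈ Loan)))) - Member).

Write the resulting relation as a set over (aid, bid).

{(37, 17), (37, 25), (37, 27)}

Joining Author and Loan on year yields {(17, 2001, 3), (17, 2001, 37), (25, 2001, 3), (25, 2001, 37), (27, 2001, 3), (27, 2001, 37)}.
Selection aid = 37: {(17, 2001, 37), (25, 2001, 37), (27, 2001, 37)}
Keep only column(s) bid, aid: {(17, 37), (25, 37), (27, 37)}
Set difference of the two operands is {(17, 37), (25, 37), (27, 37)}.
Keep only column(s) aid, bid: {(37, 17), (37, 25), (37, 27)}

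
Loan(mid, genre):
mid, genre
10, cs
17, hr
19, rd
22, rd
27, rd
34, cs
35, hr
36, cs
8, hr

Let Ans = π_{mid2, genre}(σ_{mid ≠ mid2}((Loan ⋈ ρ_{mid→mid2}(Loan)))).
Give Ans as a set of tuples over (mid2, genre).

{(10, cs), (17, hr), (19, rd), (22, rd), (27, rd), (34, cs), (35, hr), (36, cs), (8, hr)}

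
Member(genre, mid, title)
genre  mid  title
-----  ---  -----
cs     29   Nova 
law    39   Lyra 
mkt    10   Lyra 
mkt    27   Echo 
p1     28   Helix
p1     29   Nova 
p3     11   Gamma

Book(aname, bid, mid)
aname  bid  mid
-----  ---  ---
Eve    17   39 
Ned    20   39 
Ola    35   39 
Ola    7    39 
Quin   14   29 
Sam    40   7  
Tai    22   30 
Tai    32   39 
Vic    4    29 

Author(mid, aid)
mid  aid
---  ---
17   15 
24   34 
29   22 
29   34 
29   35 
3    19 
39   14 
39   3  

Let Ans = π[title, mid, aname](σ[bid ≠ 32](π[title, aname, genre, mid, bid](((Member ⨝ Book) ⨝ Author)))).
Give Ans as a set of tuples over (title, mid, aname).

Natural join on mid: {(cs, 29, Nova, Quin, 14), (cs, 29, Nova, Vic, 4), (law, 39, Lyra, Eve, 17), (law, 39, Lyra, Ned, 20), (law, 39, Lyra, Ola, 35), (law, 39, Lyra, Ola, 7), (law, 39, Lyra, Tai, 32), (p1, 29, Nova, Quin, 14), (p1, 29, Nova, Vic, 4)}
Natural join on mid: {(cs, 29, Nova, Quin, 14, 22), (cs, 29, Nova, Quin, 14, 34), (cs, 29, Nova, Quin, 14, 35), (cs, 29, Nova, Vic, 4, 22), (cs, 29, Nova, Vic, 4, 34), (cs, 29, Nova, Vic, 4, 35), (law, 39, Lyra, Eve, 17, 14), (law, 39, Lyra, Eve, 17, 3), (law, 39, Lyra, Ned, 20, 14), (law, 39, Lyra, Ned, 20, 3), (law, 39, Lyra, Ola, 35, 14), (law, 39, Lyra, Ola, 35, 3), (law, 39, Lyra, Ola, 7, 14), (law, 39, Lyra, Ola, 7, 3), (law, 39, Lyra, Tai, 32, 14), (law, 39, Lyra, Tai, 32, 3), (p1, 29, Nova, Quin, 14, 22), (p1, 29, Nova, Quin, 14, 34), (p1, 29, Nova, Quin, 14, 35), (p1, 29, Nova, Vic, 4, 22), (p1, 29, Nova, Vic, 4, 34), (p1, 29, Nova, Vic, 4, 35)}
π[title, aname, genre, mid, bid]: project onto (title, aname, genre, mid, bid) (13 duplicate(s) eliminated) → {(Lyra, Eve, law, 39, 17), (Lyra, Ned, law, 39, 20), (Lyra, Ola, law, 39, 35), (Lyra, Ola, law, 39, 7), (Lyra, Tai, law, 39, 32), (Nova, Quin, cs, 29, 14), (Nova, Quin, p1, 29, 14), (Nova, Vic, cs, 29, 4), (Nova, Vic, p1, 29, 4)}
Filtering on bid ≠ 32 leaves {(Lyra, Eve, law, 39, 17), (Lyra, Ned, law, 39, 20), (Lyra, Ola, law, 39, 35), (Lyra, Ola, law, 39, 7), (Nova, Quin, cs, 29, 14), (Nova, Quin, p1, 29, 14), (Nova, Vic, cs, 29, 4), (Nova, Vic, p1, 29, 4)}.
π[title, mid, aname]: project onto (title, mid, aname) (3 duplicate(s) eliminated) → {(Lyra, 39, Eve), (Lyra, 39, Ned), (Lyra, 39, Ola), (Nova, 29, Quin), (Nova, 29, Vic)}

{(Lyra, 39, Eve), (Lyra, 39, Ned), (Lyra, 39, Ola), (Nova, 29, Quin), (Nova, 29, Vic)}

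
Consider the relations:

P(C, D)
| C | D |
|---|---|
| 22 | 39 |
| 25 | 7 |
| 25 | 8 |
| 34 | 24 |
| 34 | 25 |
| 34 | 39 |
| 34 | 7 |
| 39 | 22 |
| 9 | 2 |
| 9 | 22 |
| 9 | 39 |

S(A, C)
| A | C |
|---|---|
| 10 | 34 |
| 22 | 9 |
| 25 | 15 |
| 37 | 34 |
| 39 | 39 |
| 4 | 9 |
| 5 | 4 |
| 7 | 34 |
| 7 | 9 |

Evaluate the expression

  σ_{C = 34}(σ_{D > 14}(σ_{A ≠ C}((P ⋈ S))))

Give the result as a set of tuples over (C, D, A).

{(34, 24, 10), (34, 24, 37), (34, 24, 7), (34, 25, 10), (34, 25, 37), (34, 25, 7), (34, 39, 10), (34, 39, 37), (34, 39, 7)}

Natural join on C: {(34, 24, 10), (34, 24, 37), (34, 24, 7), (34, 25, 10), (34, 25, 37), (34, 25, 7), (34, 39, 10), (34, 39, 37), (34, 39, 7), (34, 7, 10), (34, 7, 37), (34, 7, 7), (39, 22, 39), (9, 2, 22), (9, 2, 4), (9, 2, 7), (9, 22, 22), (9, 22, 4), (9, 22, 7), (9, 39, 22), (9, 39, 4), (9, 39, 7)}
Filtering on A ≠ C leaves {(34, 24, 10), (34, 24, 37), (34, 24, 7), (34, 25, 10), (34, 25, 37), (34, 25, 7), (34, 39, 10), (34, 39, 37), (34, 39, 7), (34, 7, 10), (34, 7, 37), (34, 7, 7), (9, 2, 22), (9, 2, 4), (9, 2, 7), (9, 22, 22), (9, 22, 4), (9, 22, 7), (9, 39, 22), (9, 39, 4), (9, 39, 7)}.
Filtering on D > 14 leaves {(34, 24, 10), (34, 24, 37), (34, 24, 7), (34, 25, 10), (34, 25, 37), (34, 25, 7), (34, 39, 10), (34, 39, 37), (34, 39, 7), (9, 22, 22), (9, 22, 4), (9, 22, 7), (9, 39, 22), (9, 39, 4), (9, 39, 7)}.
Filtering on C = 34 leaves {(34, 24, 10), (34, 24, 37), (34, 24, 7), (34, 25, 10), (34, 25, 37), (34, 25, 7), (34, 39, 10), (34, 39, 37), (34, 39, 7)}.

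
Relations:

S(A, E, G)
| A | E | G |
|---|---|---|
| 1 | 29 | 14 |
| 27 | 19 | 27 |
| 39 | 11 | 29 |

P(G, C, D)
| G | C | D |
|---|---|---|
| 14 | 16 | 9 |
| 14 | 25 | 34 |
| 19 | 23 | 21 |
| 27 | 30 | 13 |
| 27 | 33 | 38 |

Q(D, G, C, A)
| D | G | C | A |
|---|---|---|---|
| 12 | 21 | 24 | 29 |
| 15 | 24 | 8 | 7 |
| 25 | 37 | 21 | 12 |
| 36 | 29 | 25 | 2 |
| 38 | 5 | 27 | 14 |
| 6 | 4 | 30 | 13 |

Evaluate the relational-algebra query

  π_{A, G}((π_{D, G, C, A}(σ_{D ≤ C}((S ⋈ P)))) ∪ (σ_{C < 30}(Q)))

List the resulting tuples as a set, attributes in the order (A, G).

S ⋈ P (natural join on G): {(1, 29, 14, 16, 9), (1, 29, 14, 25, 34), (27, 19, 27, 30, 13), (27, 19, 27, 33, 38)}
Filtering on D ≤ C leaves {(1, 29, 14, 16, 9), (27, 19, 27, 30, 13)}.
Keep only column(s) D, G, C, A: {(13, 27, 30, 27), (9, 14, 16, 1)}
Filtering on C < 30 leaves {(12, 21, 24, 29), (15, 24, 8, 7), (25, 37, 21, 12), (36, 29, 25, 2), (38, 5, 27, 14)}.
Union: {(13, 27, 30, 27), (9, 14, 16, 1)} with {(12, 21, 24, 29), (15, 24, 8, 7), (25, 37, 21, 12), (36, 29, 25, 2), (38, 5, 27, 14)} → {(12, 21, 24, 29), (13, 27, 30, 27), (15, 24, 8, 7), (25, 37, 21, 12), (36, 29, 25, 2), (38, 5, 27, 14), (9, 14, 16, 1)}
Keep only column(s) A, G: {(1, 14), (12, 37), (14, 5), (2, 29), (27, 27), (29, 21), (7, 24)}

{(1, 14), (12, 37), (14, 5), (2, 29), (27, 27), (29, 21), (7, 24)}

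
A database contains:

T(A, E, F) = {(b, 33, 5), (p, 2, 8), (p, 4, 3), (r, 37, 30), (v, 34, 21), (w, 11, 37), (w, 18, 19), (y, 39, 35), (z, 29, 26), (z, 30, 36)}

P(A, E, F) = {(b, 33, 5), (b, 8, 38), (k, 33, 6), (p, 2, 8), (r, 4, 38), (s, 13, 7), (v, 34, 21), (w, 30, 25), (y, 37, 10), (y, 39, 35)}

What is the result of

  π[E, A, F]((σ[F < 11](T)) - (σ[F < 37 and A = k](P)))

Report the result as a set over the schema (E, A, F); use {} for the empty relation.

{(2, p, 8), (33, b, 5), (4, p, 3)}

σ[F < 11]: keep tuples satisfying F < 11 → {(b, 33, 5), (p, 2, 8), (p, 4, 3)}
σ[F < 37 and A = k]: keep tuples satisfying F < 37 and A = k → {(k, 33, 6)}
Difference: {(b, 33, 5), (p, 2, 8), (p, 4, 3)} with {(k, 33, 6)} → {(b, 33, 5), (p, 2, 8), (p, 4, 3)}
π_{E, A, F} gives {(2, p, 8), (33, b, 5), (4, p, 3)}.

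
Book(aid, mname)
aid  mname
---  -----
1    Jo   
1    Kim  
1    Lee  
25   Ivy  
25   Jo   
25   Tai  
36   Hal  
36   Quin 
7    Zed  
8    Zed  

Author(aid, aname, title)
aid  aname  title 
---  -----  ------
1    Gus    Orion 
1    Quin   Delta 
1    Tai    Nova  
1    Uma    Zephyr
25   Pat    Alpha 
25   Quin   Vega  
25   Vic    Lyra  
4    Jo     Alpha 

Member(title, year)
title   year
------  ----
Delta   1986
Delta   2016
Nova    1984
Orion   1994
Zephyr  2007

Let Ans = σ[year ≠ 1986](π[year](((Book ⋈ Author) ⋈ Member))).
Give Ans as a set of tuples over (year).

Natural join on aid: {(1, Jo, Gus, Orion), (1, Jo, Quin, Delta), (1, Jo, Tai, Nova), (1, Jo, Uma, Zephyr), (1, Kim, Gus, Orion), (1, Kim, Quin, Delta), (1, Kim, Tai, Nova), (1, Kim, Uma, Zephyr), (1, Lee, Gus, Orion), (1, Lee, Quin, Delta), (1, Lee, Tai, Nova), (1, Lee, Uma, Zephyr), (25, Ivy, Pat, Alpha), (25, Ivy, Quin, Vega), (25, Ivy, Vic, Lyra), (25, Jo, Pat, Alpha), (25, Jo, Quin, Vega), (25, Jo, Vic, Lyra), (25, Tai, Pat, Alpha), (25, Tai, Quin, Vega), (25, Tai, Vic, Lyra)}
Natural join on title: {(1, Jo, Gus, Orion, 1994), (1, Jo, Quin, Delta, 1986), (1, Jo, Quin, Delta, 2016), (1, Jo, Tai, Nova, 1984), (1, Jo, Uma, Zephyr, 2007), (1, Kim, Gus, Orion, 1994), (1, Kim, Quin, Delta, 1986), (1, Kim, Quin, Delta, 2016), (1, Kim, Tai, Nova, 1984), (1, Kim, Uma, Zephyr, 2007), (1, Lee, Gus, Orion, 1994), (1, Lee, Quin, Delta, 1986), (1, Lee, Quin, Delta, 2016), (1, Lee, Tai, Nova, 1984), (1, Lee, Uma, Zephyr, 2007)}
π_{year} gives {1984, 1986, 1994, 2007, 2016} (10 duplicate(s) eliminated).
Selection year ≠ 1986: {1984, 1994, 2007, 2016}

{1984, 1994, 2007, 2016}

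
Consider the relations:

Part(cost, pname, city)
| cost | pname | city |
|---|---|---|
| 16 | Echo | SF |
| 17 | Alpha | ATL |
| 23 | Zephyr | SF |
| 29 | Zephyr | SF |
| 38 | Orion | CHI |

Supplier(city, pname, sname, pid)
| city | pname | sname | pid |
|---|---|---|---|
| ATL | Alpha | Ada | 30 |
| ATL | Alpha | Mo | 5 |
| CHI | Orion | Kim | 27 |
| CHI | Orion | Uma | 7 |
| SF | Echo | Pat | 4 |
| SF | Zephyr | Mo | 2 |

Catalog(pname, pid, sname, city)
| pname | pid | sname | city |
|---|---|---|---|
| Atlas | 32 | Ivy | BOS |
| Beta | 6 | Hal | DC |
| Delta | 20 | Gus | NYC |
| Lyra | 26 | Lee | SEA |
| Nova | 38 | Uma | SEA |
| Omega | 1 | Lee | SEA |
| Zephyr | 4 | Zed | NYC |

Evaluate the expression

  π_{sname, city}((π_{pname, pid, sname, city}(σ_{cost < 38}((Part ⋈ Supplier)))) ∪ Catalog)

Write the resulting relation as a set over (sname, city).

{(Ada, ATL), (Gus, NYC), (Hal, DC), (Ivy, BOS), (Lee, SEA), (Mo, ATL), (Mo, SF), (Pat, SF), (Uma, SEA), (Zed, NYC)}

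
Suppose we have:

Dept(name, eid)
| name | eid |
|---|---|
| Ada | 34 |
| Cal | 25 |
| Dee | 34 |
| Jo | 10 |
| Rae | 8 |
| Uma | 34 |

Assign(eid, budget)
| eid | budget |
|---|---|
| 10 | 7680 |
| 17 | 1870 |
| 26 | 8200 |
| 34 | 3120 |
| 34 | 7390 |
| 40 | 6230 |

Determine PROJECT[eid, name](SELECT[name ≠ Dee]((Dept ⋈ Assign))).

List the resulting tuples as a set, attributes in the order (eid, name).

{(10, Jo), (34, Ada), (34, Uma)}

Dept ⋈ Assign (natural join on eid): {(Ada, 34, 3120), (Ada, 34, 7390), (Dee, 34, 3120), (Dee, 34, 7390), (Jo, 10, 7680), (Uma, 34, 3120), (Uma, 34, 7390)}
Selection name ≠ Dee: {(Ada, 34, 3120), (Ada, 34, 7390), (Jo, 10, 7680), (Uma, 34, 3120), (Uma, 34, 7390)}
Projecting to eid, name (2 duplicate(s) eliminated): {(10, Jo), (34, Ada), (34, Uma)}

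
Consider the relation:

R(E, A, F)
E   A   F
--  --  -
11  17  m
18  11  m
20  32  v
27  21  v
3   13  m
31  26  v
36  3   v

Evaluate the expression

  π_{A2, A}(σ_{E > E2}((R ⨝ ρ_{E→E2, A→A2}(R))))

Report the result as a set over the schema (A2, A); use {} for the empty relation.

ρ[E→E2, A→A2]: schema becomes (E2, A2, F); tuples unchanged.
Joining R and ρ_{E→E2, A→A2}(R) on F yields {(11, 17, m, 11, 17), (11, 17, m, 18, 11), (11, 17, m, 3, 13), (18, 11, m, 11, 17), (18, 11, m, 18, 11), (18, 11, m, 3, 13), (20, 32, v, 20, 32), (20, 32, v, 27, 21), (20, 32, v, 31, 26), (20, 32, v, 36, 3), (27, 21, v, 20, 32), (27, 21, v, 27, 21), (27, 21, v, 31, 26), (27, 21, v, 36, 3), (3, 13, m, 11, 17), (3, 13, m, 18, 11), (3, 13, m, 3, 13), (31, 26, v, 20, 32), (31, 26, v, 27, 21), (31, 26, v, 31, 26), (31, 26, v, 36, 3), (36, 3, v, 20, 32), (36, 3, v, 27, 21), (36, 3, v, 31, 26), (36, 3, v, 36, 3)}.
Filtering on E > E2 leaves {(11, 17, m, 3, 13), (18, 11, m, 11, 17), (18, 11, m, 3, 13), (27, 21, v, 20, 32), (31, 26, v, 20, 32), (31, 26, v, 27, 21), (36, 3, v, 20, 32), (36, 3, v, 27, 21), (36, 3, v, 31, 26)}.
π[A2, A]: project onto (A2, A) → {(13, 11), (13, 17), (17, 11), (21, 26), (21, 3), (26, 3), (32, 21), (32, 26), (32, 3)}

{(13, 11), (13, 17), (17, 11), (21, 26), (21, 3), (26, 3), (32, 21), (32, 26), (32, 3)}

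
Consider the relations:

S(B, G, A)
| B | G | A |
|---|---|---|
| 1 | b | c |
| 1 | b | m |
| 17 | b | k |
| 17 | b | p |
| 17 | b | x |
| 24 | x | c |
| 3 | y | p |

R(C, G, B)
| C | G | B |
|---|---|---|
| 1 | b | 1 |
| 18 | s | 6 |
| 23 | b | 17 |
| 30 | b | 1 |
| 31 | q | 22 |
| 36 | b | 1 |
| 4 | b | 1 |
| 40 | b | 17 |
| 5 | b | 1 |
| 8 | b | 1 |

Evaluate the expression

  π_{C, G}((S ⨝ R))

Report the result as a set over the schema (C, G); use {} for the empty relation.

{(1, b), (23, b), (30, b), (36, b), (4, b), (40, b), (5, b), (8, b)}

Joining S and R on B, G yields {(1, b, c, 1), (1, b, c, 30), (1, b, c, 36), (1, b, c, 4), (1, b, c, 5), (1, b, c, 8), (1, b, m, 1), (1, b, m, 30), (1, b, m, 36), (1, b, m, 4), (1, b, m, 5), (1, b, m, 8), (17, b, k, 23), (17, b, k, 40), (17, b, p, 23), (17, b, p, 40), (17, b, x, 23), (17, b, x, 40)}.
π[C, G]: project onto (C, G) (10 duplicate(s) eliminated) → {(1, b), (23, b), (30, b), (36, b), (4, b), (40, b), (5, b), (8, b)}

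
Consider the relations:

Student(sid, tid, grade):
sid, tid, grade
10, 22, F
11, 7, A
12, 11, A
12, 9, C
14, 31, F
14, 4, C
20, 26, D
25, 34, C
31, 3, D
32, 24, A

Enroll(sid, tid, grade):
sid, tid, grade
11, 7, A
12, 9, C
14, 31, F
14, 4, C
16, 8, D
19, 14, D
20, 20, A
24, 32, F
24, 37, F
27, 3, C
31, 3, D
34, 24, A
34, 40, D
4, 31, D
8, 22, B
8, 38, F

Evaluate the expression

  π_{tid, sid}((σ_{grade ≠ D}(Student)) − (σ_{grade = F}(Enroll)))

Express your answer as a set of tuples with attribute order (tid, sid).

σ[grade ≠ D]: keep tuples satisfying grade ≠ D → {(10, 22, F), (11, 7, A), (12, 11, A), (12, 9, C), (14, 31, F), (14, 4, C), (25, 34, C), (32, 24, A)}
σ[grade = F]: keep tuples satisfying grade = F → {(14, 31, F), (24, 32, F), (24, 37, F), (8, 38, F)}
Set difference of the two operands is {(10, 22, F), (11, 7, A), (12, 11, A), (12, 9, C), (14, 4, C), (25, 34, C), (32, 24, A)}.
π_{tid, sid} gives {(11, 12), (22, 10), (24, 32), (34, 25), (4, 14), (7, 11), (9, 12)}.

{(11, 12), (22, 10), (24, 32), (34, 25), (4, 14), (7, 11), (9, 12)}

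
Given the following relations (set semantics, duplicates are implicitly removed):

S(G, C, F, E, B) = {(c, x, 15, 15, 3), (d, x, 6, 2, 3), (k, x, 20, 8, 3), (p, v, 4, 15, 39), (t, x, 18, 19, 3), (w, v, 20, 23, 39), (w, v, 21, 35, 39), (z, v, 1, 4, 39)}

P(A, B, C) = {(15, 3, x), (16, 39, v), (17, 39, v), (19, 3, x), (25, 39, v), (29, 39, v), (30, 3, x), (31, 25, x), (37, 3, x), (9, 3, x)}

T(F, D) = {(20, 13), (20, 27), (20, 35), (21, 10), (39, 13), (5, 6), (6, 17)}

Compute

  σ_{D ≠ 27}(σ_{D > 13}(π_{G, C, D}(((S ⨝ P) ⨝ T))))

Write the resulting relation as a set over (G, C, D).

Joining S and P on C, B yields {(c, x, 15, 15, 3, 15), (c, x, 15, 15, 3, 19), (c, x, 15, 15, 3, 30), (c, x, 15, 15, 3, 37), (c, x, 15, 15, 3, 9), (d, x, 6, 2, 3, 15), (d, x, 6, 2, 3, 19), (d, x, 6, 2, 3, 30), (d, x, 6, 2, 3, 37), (d, x, 6, 2, 3, 9), (k, x, 20, 8, 3, 15), (k, x, 20, 8, 3, 19), (k, x, 20, 8, 3, 30), (k, x, 20, 8, 3, 37), (k, x, 20, 8, 3, 9), (p, v, 4, 15, 39, 16), (p, v, 4, 15, 39, 17), (p, v, 4, 15, 39, 25), (p, v, 4, 15, 39, 29), (t, x, 18, 19, 3, 15), (t, x, 18, 19, 3, 19), (t, x, 18, 19, 3, 30), (t, x, 18, 19, 3, 37), (t, x, 18, 19, 3, 9), (w, v, 20, 23, 39, 16), (w, v, 20, 23, 39, 17), (w, v, 20, 23, 39, 25), (w, v, 20, 23, 39, 29), (w, v, 21, 35, 39, 16), (w, v, 21, 35, 39, 17), (w, v, 21, 35, 39, 25), (w, v, 21, 35, 39, 29), (z, v, 1, 4, 39, 16), (z, v, 1, 4, 39, 17), (z, v, 1, 4, 39, 25), (z, v, 1, 4, 39, 29)}.
Joining (S ⨝ P) and T on F yields {(d, x, 6, 2, 3, 15, 17), (d, x, 6, 2, 3, 19, 17), (d, x, 6, 2, 3, 30, 17), (d, x, 6, 2, 3, 37, 17), (d, x, 6, 2, 3, 9, 17), (k, x, 20, 8, 3, 15, 13), (k, x, 20, 8, 3, 15, 27), (k, x, 20, 8, 3, 15, 35), (k, x, 20, 8, 3, 19, 13), (k, x, 20, 8, 3, 19, 27), (k, x, 20, 8, 3, 19, 35), (k, x, 20, 8, 3, 30, 13), (k, x, 20, 8, 3, 30, 27), (k, x, 20, 8, 3, 30, 35), (k, x, 20, 8, 3, 37, 13), (k, x, 20, 8, 3, 37, 27), (k, x, 20, 8, 3, 37, 35), (k, x, 20, 8, 3, 9, 13), (k, x, 20, 8, 3, 9, 27), (k, x, 20, 8, 3, 9, 35), (w, v, 20, 23, 39, 16, 13), (w, v, 20, 23, 39, 16, 27), (w, v, 20, 23, 39, 16, 35), (w, v, 20, 23, 39, 17, 13), (w, v, 20, 23, 39, 17, 27), (w, v, 20, 23, 39, 17, 35), (w, v, 20, 23, 39, 25, 13), (w, v, 20, 23, 39, 25, 27), (w, v, 20, 23, 39, 25, 35), (w, v, 20, 23, 39, 29, 13), (w, v, 20, 23, 39, 29, 27), (w, v, 20, 23, 39, 29, 35), (w, v, 21, 35, 39, 16, 10), (w, v, 21, 35, 39, 17, 10), (w, v, 21, 35, 39, 25, 10), (w, v, 21, 35, 39, 29, 10)}.
Keep only column(s) G, C, D (28 duplicate(s) eliminated): {(d, x, 17), (k, x, 13), (k, x, 27), (k, x, 35), (w, v, 10), (w, v, 13), (w, v, 27), (w, v, 35)}
Filtering on D > 13 leaves {(d, x, 17), (k, x, 27), (k, x, 35), (w, v, 27), (w, v, 35)}.
Filtering on D ≠ 27 leaves {(d, x, 17), (k, x, 35), (w, v, 35)}.

{(d, x, 17), (k, x, 35), (w, v, 35)}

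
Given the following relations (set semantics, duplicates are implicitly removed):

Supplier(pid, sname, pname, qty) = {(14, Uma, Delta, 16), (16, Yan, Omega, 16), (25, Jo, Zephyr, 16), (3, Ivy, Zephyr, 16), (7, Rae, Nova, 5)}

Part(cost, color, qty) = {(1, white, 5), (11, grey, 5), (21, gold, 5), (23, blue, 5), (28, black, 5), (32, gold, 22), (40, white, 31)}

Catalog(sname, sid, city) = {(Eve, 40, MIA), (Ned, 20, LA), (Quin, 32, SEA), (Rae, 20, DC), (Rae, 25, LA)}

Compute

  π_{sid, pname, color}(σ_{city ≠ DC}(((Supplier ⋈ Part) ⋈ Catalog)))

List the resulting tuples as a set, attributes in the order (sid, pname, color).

Natural join on qty: {(7, Rae, Nova, 5, 1, white), (7, Rae, Nova, 5, 11, grey), (7, Rae, Nova, 5, 21, gold), (7, Rae, Nova, 5, 23, blue), (7, Rae, Nova, 5, 28, black)}
Natural join on sname: {(7, Rae, Nova, 5, 1, white, 20, DC), (7, Rae, Nova, 5, 1, white, 25, LA), (7, Rae, Nova, 5, 11, grey, 20, DC), (7, Rae, Nova, 5, 11, grey, 25, LA), (7, Rae, Nova, 5, 21, gold, 20, DC), (7, Rae, Nova, 5, 21, gold, 25, LA), (7, Rae, Nova, 5, 23, blue, 20, DC), (7, Rae, Nova, 5, 23, blue, 25, LA), (7, Rae, Nova, 5, 28, black, 20, DC), (7, Rae, Nova, 5, 28, black, 25, LA)}
Filtering on city ≠ DC leaves {(7, Rae, Nova, 5, 1, white, 25, LA), (7, Rae, Nova, 5, 11, grey, 25, LA), (7, Rae, Nova, 5, 21, gold, 25, LA), (7, Rae, Nova, 5, 23, blue, 25, LA), (7, Rae, Nova, 5, 28, black, 25, LA)}.
π_{sid, pname, color} gives {(25, Nova, black), (25, Nova, blue), (25, Nova, gold), (25, Nova, grey), (25, Nova, white)}.

{(25, Nova, black), (25, Nova, blue), (25, Nova, gold), (25, Nova, grey), (25, Nova, white)}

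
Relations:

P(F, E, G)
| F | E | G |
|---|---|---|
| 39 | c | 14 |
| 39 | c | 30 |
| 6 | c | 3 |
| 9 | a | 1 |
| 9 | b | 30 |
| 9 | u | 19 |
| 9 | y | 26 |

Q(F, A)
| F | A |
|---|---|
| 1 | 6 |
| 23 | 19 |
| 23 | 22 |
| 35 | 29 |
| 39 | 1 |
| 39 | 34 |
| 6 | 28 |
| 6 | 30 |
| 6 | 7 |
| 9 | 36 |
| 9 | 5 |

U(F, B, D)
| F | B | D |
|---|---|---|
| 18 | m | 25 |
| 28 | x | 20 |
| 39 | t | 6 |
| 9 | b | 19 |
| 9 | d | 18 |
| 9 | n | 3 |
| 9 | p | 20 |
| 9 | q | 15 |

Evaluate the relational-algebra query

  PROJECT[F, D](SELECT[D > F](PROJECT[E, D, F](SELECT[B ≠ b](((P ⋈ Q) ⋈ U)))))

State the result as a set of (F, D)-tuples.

Natural join on F: {(39, c, 14, 1), (39, c, 14, 34), (39, c, 30, 1), (39, c, 30, 34), (6, c, 3, 28), (6, c, 3, 30), (6, c, 3, 7), (9, a, 1, 36), (9, a, 1, 5), (9, b, 30, 36), (9, b, 30, 5), (9, u, 19, 36), (9, u, 19, 5), (9, y, 26, 36), (9, y, 26, 5)}
Natural join on F: {(39, c, 14, 1, t, 6), (39, c, 14, 34, t, 6), (39, c, 30, 1, t, 6), (39, c, 30, 34, t, 6), (9, a, 1, 36, b, 19), (9, a, 1, 36, d, 18), (9, a, 1, 36, n, 3), (9, a, 1, 36, p, 20), (9, a, 1, 36, q, 15), (9, a, 1, 5, b, 19), (9, a, 1, 5, d, 18), (9, a, 1, 5, n, 3), (9, a, 1, 5, p, 20), (9, a, 1, 5, q, 15), (9, b, 30, 36, b, 19), (9, b, 30, 36, d, 18), (9, b, 30, 36, n, 3), (9, b, 30, 36, p, 20), (9, b, 30, 36, q, 15), (9, b, 30, 5, b, 19), (9, b, 30, 5, d, 18), (9, b, 30, 5, n, 3), (9, b, 30, 5, p, 20), (9, b, 30, 5, q, 15), (9, u, 19, 36, b, 19), (9, u, 19, 36, d, 18), (9, u, 19, 36, n, 3), (9, u, 19, 36, p, 20), (9, u, 19, 36, q, 15), (9, u, 19, 5, b, 19), (9, u, 19, 5, d, 18), (9, u, 19, 5, n, 3), (9, u, 19, 5, p, 20), (9, u, 19, 5, q, 15), (9, y, 26, 36, b, 19), (9, y, 26, 36, d, 18), (9, y, 26, 36, n, 3), (9, y, 26, 36, p, 20), (9, y, 26, 36, q, 15), (9, y, 26, 5, b, 19), (9, y, 26, 5, d, 18), (9, y, 26, 5, n, 3), (9, y, 26, 5, p, 20), (9, y, 26, 5, q, 15)}
Filtering on B ≠ b leaves {(39, c, 14, 1, t, 6), (39, c, 14, 34, t, 6), (39, c, 30, 1, t, 6), (39, c, 30, 34, t, 6), (9, a, 1, 36, d, 18), (9, a, 1, 36, n, 3), (9, a, 1, 36, p, 20), (9, a, 1, 36, q, 15), (9, a, 1, 5, d, 18), (9, a, 1, 5, n, 3), (9, a, 1, 5, p, 20), (9, a, 1, 5, q, 15), (9, b, 30, 36, d, 18), (9, b, 30, 36, n, 3), (9, b, 30, 36, p, 20), (9, b, 30, 36, q, 15), (9, b, 30, 5, d, 18), (9, b, 30, 5, n, 3), (9, b, 30, 5, p, 20), (9, b, 30, 5, q, 15), (9, u, 19, 36, d, 18), (9, u, 19, 36, n, 3), (9, u, 19, 36, p, 20), (9, u, 19, 36, q, 15), (9, u, 19, 5, d, 18), (9, u, 19, 5, n, 3), (9, u, 19, 5, p, 20), (9, u, 19, 5, q, 15), (9, y, 26, 36, d, 18), (9, y, 26, 36, n, 3), (9, y, 26, 36, p, 20), (9, y, 26, 36, q, 15), (9, y, 26, 5, d, 18), (9, y, 26, 5, n, 3), (9, y, 26, 5, p, 20), (9, y, 26, 5, q, 15)}.
Keep only column(s) E, D, F (19 duplicate(s) eliminated): {(a, 15, 9), (a, 18, 9), (a, 20, 9), (a, 3, 9), (b, 15, 9), (b, 18, 9), (b, 20, 9), (b, 3, 9), (c, 6, 39), (u, 15, 9), (u, 18, 9), (u, 20, 9), (u, 3, 9), (y, 15, 9), (y, 18, 9), (y, 20, 9), (y, 3, 9)}
Filtering on D > F leaves {(a, 15, 9), (a, 18, 9), (a, 20, 9), (b, 15, 9), (b, 18, 9), (b, 20, 9), (u, 15, 9), (u, 18, 9), (u, 20, 9), (y, 15, 9), (y, 18, 9), (y, 20, 9)}.
Keep only column(s) F, D (9 duplicate(s) eliminated): {(9, 15), (9, 18), (9, 20)}

{(9, 15), (9, 18), (9, 20)}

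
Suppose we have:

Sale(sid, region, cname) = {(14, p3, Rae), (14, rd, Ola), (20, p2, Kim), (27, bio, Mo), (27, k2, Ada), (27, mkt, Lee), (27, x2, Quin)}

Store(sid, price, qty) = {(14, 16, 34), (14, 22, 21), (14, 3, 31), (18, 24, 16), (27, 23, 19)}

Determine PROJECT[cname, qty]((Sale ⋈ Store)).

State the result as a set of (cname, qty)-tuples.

Sale ⋈ Store (natural join on sid): {(14, p3, Rae, 16, 34), (14, p3, Rae, 22, 21), (14, p3, Rae, 3, 31), (14, rd, Ola, 16, 34), (14, rd, Ola, 22, 21), (14, rd, Ola, 3, 31), (27, bio, Mo, 23, 19), (27, k2, Ada, 23, 19), (27, mkt, Lee, 23, 19), (27, x2, Quin, 23, 19)}
Keep only column(s) cname, qty: {(Ada, 19), (Lee, 19), (Mo, 19), (Ola, 21), (Ola, 31), (Ola, 34), (Quin, 19), (Rae, 21), (Rae, 31), (Rae, 34)}

{(Ada, 19), (Lee, 19), (Mo, 19), (Ola, 21), (Ola, 31), (Ola, 34), (Quin, 19), (Rae, 21), (Rae, 31), (Rae, 34)}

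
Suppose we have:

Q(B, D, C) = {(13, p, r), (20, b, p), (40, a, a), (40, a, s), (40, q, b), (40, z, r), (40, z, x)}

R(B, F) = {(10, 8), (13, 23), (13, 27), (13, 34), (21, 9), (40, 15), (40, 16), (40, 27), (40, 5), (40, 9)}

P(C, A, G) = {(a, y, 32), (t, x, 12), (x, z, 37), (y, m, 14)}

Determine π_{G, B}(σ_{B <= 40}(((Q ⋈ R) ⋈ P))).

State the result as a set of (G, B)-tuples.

Q ⋈ R (natural join on B): {(13, p, r, 23), (13, p, r, 27), (13, p, r, 34), (40, a, a, 15), (40, a, a, 16), (40, a, a, 27), (40, a, a, 5), (40, a, a, 9), (40, a, s, 15), (40, a, s, 16), (40, a, s, 27), (40, a, s, 5), (40, a, s, 9), (40, q, b, 15), (40, q, b, 16), (40, q, b, 27), (40, q, b, 5), (40, q, b, 9), (40, z, r, 15), (40, z, r, 16), (40, z, r, 27), (40, z, r, 5), (40, z, r, 9), (40, z, x, 15), (40, z, x, 16), (40, z, x, 27), (40, z, x, 5), (40, z, x, 9)}
(Q ⋈ R) ⋈ P (natural join on C): {(40, a, a, 15, y, 32), (40, a, a, 16, y, 32), (40, a, a, 27, y, 32), (40, a, a, 5, y, 32), (40, a, a, 9, y, 32), (40, z, x, 15, z, 37), (40, z, x, 16, z, 37), (40, z, x, 27, z, 37), (40, z, x, 5, z, 37), (40, z, x, 9, z, 37)}
σ[B <= 40]: keep tuples satisfying B <= 40 → {(40, a, a, 15, y, 32), (40, a, a, 16, y, 32), (40, a, a, 27, y, 32), (40, a, a, 5, y, 32), (40, a, a, 9, y, 32), (40, z, x, 15, z, 37), (40, z, x, 16, z, 37), (40, z, x, 27, z, 37), (40, z, x, 5, z, 37), (40, z, x, 9, z, 37)}
Keep only column(s) G, B (8 duplicate(s) eliminated): {(32, 40), (37, 40)}

{(32, 40), (37, 40)}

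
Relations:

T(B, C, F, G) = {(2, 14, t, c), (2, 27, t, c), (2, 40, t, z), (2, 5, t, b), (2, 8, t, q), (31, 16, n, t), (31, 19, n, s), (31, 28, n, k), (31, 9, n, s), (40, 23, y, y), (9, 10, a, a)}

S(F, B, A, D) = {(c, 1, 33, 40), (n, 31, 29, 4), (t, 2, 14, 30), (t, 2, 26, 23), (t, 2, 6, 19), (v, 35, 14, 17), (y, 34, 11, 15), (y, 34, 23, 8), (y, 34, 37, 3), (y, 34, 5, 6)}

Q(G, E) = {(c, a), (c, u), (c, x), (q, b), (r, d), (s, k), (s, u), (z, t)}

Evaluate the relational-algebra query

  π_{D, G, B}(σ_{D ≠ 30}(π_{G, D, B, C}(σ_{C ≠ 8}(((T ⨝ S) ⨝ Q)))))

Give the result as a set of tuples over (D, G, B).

Joining T and S on B, F yields {(2, 14, t, c, 14, 30), (2, 14, t, c, 26, 23), (2, 14, t, c, 6, 19), (2, 27, t, c, 14, 30), (2, 27, t, c, 26, 23), (2, 27, t, c, 6, 19), (2, 40, t, z, 14, 30), (2, 40, t, z, 26, 23), (2, 40, t, z, 6, 19), (2, 5, t, b, 14, 30), (2, 5, t, b, 26, 23), (2, 5, t, b, 6, 19), (2, 8, t, q, 14, 30), (2, 8, t, q, 26, 23), (2, 8, t, q, 6, 19), (31, 16, n, t, 29, 4), (31, 19, n, s, 29, 4), (31, 28, n, k, 29, 4), (31, 9, n, s, 29, 4)}.
Joining (T ⨝ S) and Q on G yields {(2, 14, t, c, 14, 30, a), (2, 14, t, c, 14, 30, u), (2, 14, t, c, 14, 30, x), (2, 14, t, c, 26, 23, a), (2, 14, t, c, 26, 23, u), (2, 14, t, c, 26, 23, x), (2, 14, t, c, 6, 19, a), (2, 14, t, c, 6, 19, u), (2, 14, t, c, 6, 19, x), (2, 27, t, c, 14, 30, a), (2, 27, t, c, 14, 30, u), (2, 27, t, c, 14, 30, x), (2, 27, t, c, 26, 23, a), (2, 27, t, c, 26, 23, u), (2, 27, t, c, 26, 23, x), (2, 27, t, c, 6, 19, a), (2, 27, t, c, 6, 19, u), (2, 27, t, c, 6, 19, x), (2, 40, t, z, 14, 30, t), (2, 40, t, z, 26, 23, t), (2, 40, t, z, 6, 19, t), (2, 8, t, q, 14, 30, b), (2, 8, t, q, 26, 23, b), (2, 8, t, q, 6, 19, b), (31, 19, n, s, 29, 4, k), (31, 19, n, s, 29, 4, u), (31, 9, n, s, 29, 4, k), (31, 9, n, s, 29, 4, u)}.
σ[C ≠ 8]: keep tuples satisfying C ≠ 8 → {(2, 14, t, c, 14, 30, a), (2, 14, t, c, 14, 30, u), (2, 14, t, c, 14, 30, x), (2, 14, t, c, 26, 23, a), (2, 14, t, c, 26, 23, u), (2, 14, t, c, 26, 23, x), (2, 14, t, c, 6, 19, a), (2, 14, t, c, 6, 19, u), (2, 14, t, c, 6, 19, x), (2, 27, t, c, 14, 30, a), (2, 27, t, c, 14, 30, u), (2, 27, t, c, 14, 30, x), (2, 27, t, c, 26, 23, a), (2, 27, t, c, 26, 23, u), (2, 27, t, c, 26, 23, x), (2, 27, t, c, 6, 19, a), (2, 27, t, c, 6, 19, u), (2, 27, t, c, 6, 19, x), (2, 40, t, z, 14, 30, t), (2, 40, t, z, 26, 23, t), (2, 40, t, z, 6, 19, t), (31, 19, n, s, 29, 4, k), (31, 19, n, s, 29, 4, u), (31, 9, n, s, 29, 4, k), (31, 9, n, s, 29, 4, u)}
π_{G, D, B, C} gives {(c, 19, 2, 14), (c, 19, 2, 27), (c, 23, 2, 14), (c, 23, 2, 27), (c, 30, 2, 14), (c, 30, 2, 27), (s, 4, 31, 19), (s, 4, 31, 9), (z, 19, 2, 40), (z, 23, 2, 40), (z, 30, 2, 40)} (14 duplicate(s) eliminated).
σ[D ≠ 30]: keep tuples satisfying D ≠ 30 → {(c, 19, 2, 14), (c, 19, 2, 27), (c, 23, 2, 14), (c, 23, 2, 27), (s, 4, 31, 19), (s, 4, 31, 9), (z, 19, 2, 40), (z, 23, 2, 40)}
π_{D, G, B} gives {(19, c, 2), (19, z, 2), (23, c, 2), (23, z, 2), (4, s, 31)} (3 duplicate(s) eliminated).

{(19, c, 2), (19, z, 2), (23, c, 2), (23, z, 2), (4, s, 31)}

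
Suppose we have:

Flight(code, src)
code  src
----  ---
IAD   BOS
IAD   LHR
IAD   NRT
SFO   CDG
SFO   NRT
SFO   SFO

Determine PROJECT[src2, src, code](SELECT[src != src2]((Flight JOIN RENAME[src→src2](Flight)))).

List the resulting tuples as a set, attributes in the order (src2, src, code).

{(BOS, LHR, IAD), (BOS, NRT, IAD), (CDG, NRT, SFO), (CDG, SFO, SFO), (LHR, BOS, IAD), (LHR, NRT, IAD), (NRT, BOS, IAD), (NRT, CDG, SFO), (NRT, LHR, IAD), (NRT, SFO, SFO), (SFO, CDG, SFO), (SFO, NRT, SFO)}

ρ[src→src2]: schema becomes (code, src2); tuples unchanged.
Joining Flight and RENAME[src→src2](Flight) on code yields {(IAD, BOS, BOS), (IAD, BOS, LHR), (IAD, BOS, NRT), (IAD, LHR, BOS), (IAD, LHR, LHR), (IAD, LHR, NRT), (IAD, NRT, BOS), (IAD, NRT, LHR), (IAD, NRT, NRT), (SFO, CDG, CDG), (SFO, CDG, NRT), (SFO, CDG, SFO), (SFO, NRT, CDG), (SFO, NRT, NRT), (SFO, NRT, SFO), (SFO, SFO, CDG), (SFO, SFO, NRT), (SFO, SFO, SFO)}.
Apply σ_{src != src2}; surviving tuples: {(IAD, BOS, LHR), (IAD, BOS, NRT), (IAD, LHR, BOS), (IAD, LHR, NRT), (IAD, NRT, BOS), (IAD, NRT, LHR), (SFO, CDG, NRT), (SFO, CDG, SFO), (SFO, NRT, CDG), (SFO, NRT, SFO), (SFO, SFO, CDG), (SFO, SFO, NRT)}
π[src2, src, code]: project onto (src2, src, code) → {(BOS, LHR, IAD), (BOS, NRT, IAD), (CDG, NRT, SFO), (CDG, SFO, SFO), (LHR, BOS, IAD), (LHR, NRT, IAD), (NRT, BOS, IAD), (NRT, CDG, SFO), (NRT, LHR, IAD), (NRT, SFO, SFO), (SFO, CDG, SFO), (SFO, NRT, SFO)}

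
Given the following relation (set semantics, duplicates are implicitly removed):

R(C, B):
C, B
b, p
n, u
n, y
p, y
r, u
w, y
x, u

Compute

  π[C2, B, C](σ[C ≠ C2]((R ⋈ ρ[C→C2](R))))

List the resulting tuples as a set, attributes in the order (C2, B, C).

ρ[C→C2]: schema becomes (C2, B); tuples unchanged.
Natural join on B: {(b, p, b), (n, u, n), (n, u, r), (n, u, x), (n, y, n), (n, y, p), (n, y, w), (p, y, n), (p, y, p), (p, y, w), (r, u, n), (r, u, r), (r, u, x), (w, y, n), (w, y, p), (w, y, w), (x, u, n), (x, u, r), (x, u, x)}
Filtering on C ≠ C2 leaves {(n, u, r), (n, u, x), (n, y, p), (n, y, w), (p, y, n), (p, y, w), (r, u, n), (r, u, x), (w, y, n), (w, y, p), (x, u, n), (x, u, r)}.
π_{C2, B, C} gives {(n, u, r), (n, u, x), (n, y, p), (n, y, w), (p, y, n), (p, y, w), (r, u, n), (r, u, x), (w, y, n), (w, y, p), (x, u, n), (x, u, r)}.

{(n, u, r), (n, u, x), (n, y, p), (n, y, w), (p, y, n), (p, y, w), (r, u, n), (r, u, x), (w, y, n), (w, y, p), (x, u, n), (x, u, r)}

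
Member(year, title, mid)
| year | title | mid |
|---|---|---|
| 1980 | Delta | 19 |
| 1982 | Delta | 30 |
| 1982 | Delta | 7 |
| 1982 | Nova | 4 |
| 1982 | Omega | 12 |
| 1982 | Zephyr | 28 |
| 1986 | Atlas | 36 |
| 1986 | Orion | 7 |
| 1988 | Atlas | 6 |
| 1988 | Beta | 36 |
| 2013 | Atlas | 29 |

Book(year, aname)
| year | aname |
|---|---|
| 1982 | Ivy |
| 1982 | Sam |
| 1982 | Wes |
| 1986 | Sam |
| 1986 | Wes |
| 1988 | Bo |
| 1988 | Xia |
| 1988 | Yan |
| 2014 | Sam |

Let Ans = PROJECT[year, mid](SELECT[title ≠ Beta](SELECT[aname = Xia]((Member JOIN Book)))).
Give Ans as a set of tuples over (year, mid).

{(1988, 6)}

Member ⋈ Book (natural join on year): {(1982, Delta, 30, Ivy), (1982, Delta, 30, Sam), (1982, Delta, 30, Wes), (1982, Delta, 7, Ivy), (1982, Delta, 7, Sam), (1982, Delta, 7, Wes), (1982, Nova, 4, Ivy), (1982, Nova, 4, Sam), (1982, Nova, 4, Wes), (1982, Omega, 12, Ivy), (1982, Omega, 12, Sam), (1982, Omega, 12, Wes), (1982, Zephyr, 28, Ivy), (1982, Zephyr, 28, Sam), (1982, Zephyr, 28, Wes), (1986, Atlas, 36, Sam), (1986, Atlas, 36, Wes), (1986, Orion, 7, Sam), (1986, Orion, 7, Wes), (1988, Atlas, 6, Bo), (1988, Atlas, 6, Xia), (1988, Atlas, 6, Yan), (1988, Beta, 36, Bo), (1988, Beta, 36, Xia), (1988, Beta, 36, Yan)}
Filtering on aname = Xia leaves {(1988, Atlas, 6, Xia), (1988, Beta, 36, Xia)}.
Filtering on title ≠ Beta leaves {(1988, Atlas, 6, Xia)}.
Keep only column(s) year, mid: {(1988, 6)}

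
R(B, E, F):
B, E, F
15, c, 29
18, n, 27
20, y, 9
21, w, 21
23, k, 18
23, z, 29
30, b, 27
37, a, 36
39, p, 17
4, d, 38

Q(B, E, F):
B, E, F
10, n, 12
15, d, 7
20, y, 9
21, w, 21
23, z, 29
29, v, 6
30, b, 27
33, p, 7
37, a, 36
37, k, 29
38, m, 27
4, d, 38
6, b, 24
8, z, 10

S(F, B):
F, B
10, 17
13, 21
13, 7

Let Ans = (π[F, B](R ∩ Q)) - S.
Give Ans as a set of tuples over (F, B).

{(21, 21), (27, 30), (29, 23), (36, 37), (38, 4), (9, 20)}

Set intersection of the two operands is {(20, y, 9), (21, w, 21), (23, z, 29), (30, b, 27), (37, a, 36), (4, d, 38)}.
Keep only column(s) F, B: {(21, 21), (27, 30), (29, 23), (36, 37), (38, 4), (9, 20)}
Set difference of the two operands is {(21, 21), (27, 30), (29, 23), (36, 37), (38, 4), (9, 20)}.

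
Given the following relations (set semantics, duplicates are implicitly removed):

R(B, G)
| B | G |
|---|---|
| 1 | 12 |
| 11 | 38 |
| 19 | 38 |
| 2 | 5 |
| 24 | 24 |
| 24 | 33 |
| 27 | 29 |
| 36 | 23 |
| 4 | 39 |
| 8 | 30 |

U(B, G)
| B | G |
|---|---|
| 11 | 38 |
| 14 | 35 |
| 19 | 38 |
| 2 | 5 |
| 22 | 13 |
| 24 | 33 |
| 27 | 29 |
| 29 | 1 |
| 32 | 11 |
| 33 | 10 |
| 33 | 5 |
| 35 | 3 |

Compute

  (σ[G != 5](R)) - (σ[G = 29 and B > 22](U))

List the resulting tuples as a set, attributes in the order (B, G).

{(1, 12), (11, 38), (19, 38), (24, 24), (24, 33), (36, 23), (4, 39), (8, 30)}

Filtering on G != 5 leaves {(1, 12), (11, 38), (19, 38), (24, 24), (24, 33), (27, 29), (36, 23), (4, 39), (8, 30)}.
Filtering on G = 29 and B > 22 leaves {(27, 29)}.
Set difference of the two operands is {(1, 12), (11, 38), (19, 38), (24, 24), (24, 33), (36, 23), (4, 39), (8, 30)}.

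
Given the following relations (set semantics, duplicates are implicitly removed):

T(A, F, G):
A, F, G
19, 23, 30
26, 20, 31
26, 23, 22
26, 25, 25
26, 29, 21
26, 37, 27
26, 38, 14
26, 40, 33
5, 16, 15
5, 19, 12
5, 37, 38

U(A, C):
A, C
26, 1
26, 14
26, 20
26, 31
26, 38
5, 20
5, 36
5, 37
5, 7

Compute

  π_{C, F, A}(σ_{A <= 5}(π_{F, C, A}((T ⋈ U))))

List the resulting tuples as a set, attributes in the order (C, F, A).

{(20, 16, 5), (20, 19, 5), (20, 37, 5), (36, 16, 5), (36, 19, 5), (36, 37, 5), (37, 16, 5), (37, 19, 5), (37, 37, 5), (7, 16, 5), (7, 19, 5), (7, 37, 5)}

Natural join on A: {(26, 20, 31, 1), (26, 20, 31, 14), (26, 20, 31, 20), (26, 20, 31, 31), (26, 20, 31, 38), (26, 23, 22, 1), (26, 23, 22, 14), (26, 23, 22, 20), (26, 23, 22, 31), (26, 23, 22, 38), (26, 25, 25, 1), (26, 25, 25, 14), (26, 25, 25, 20), (26, 25, 25, 31), (26, 25, 25, 38), (26, 29, 21, 1), (26, 29, 21, 14), (26, 29, 21, 20), (26, 29, 21, 31), (26, 29, 21, 38), (26, 37, 27, 1), (26, 37, 27, 14), (26, 37, 27, 20), (26, 37, 27, 31), (26, 37, 27, 38), (26, 38, 14, 1), (26, 38, 14, 14), (26, 38, 14, 20), (26, 38, 14, 31), (26, 38, 14, 38), (26, 40, 33, 1), (26, 40, 33, 14), (26, 40, 33, 20), (26, 40, 33, 31), (26, 40, 33, 38), (5, 16, 15, 20), (5, 16, 15, 36), (5, 16, 15, 37), (5, 16, 15, 7), (5, 19, 12, 20), (5, 19, 12, 36), (5, 19, 12, 37), (5, 19, 12, 7), (5, 37, 38, 20), (5, 37, 38, 36), (5, 37, 38, 37), (5, 37, 38, 7)}
Projecting to F, C, A: {(16, 20, 5), (16, 36, 5), (16, 37, 5), (16, 7, 5), (19, 20, 5), (19, 36, 5), (19, 37, 5), (19, 7, 5), (20, 1, 26), (20, 14, 26), (20, 20, 26), (20, 31, 26), (20, 38, 26), (23, 1, 26), (23, 14, 26), (23, 20, 26), (23, 31, 26), (23, 38, 26), (25, 1, 26), (25, 14, 26), (25, 20, 26), (25, 31, 26), (25, 38, 26), (29, 1, 26), (29, 14, 26), (29, 20, 26), (29, 31, 26), (29, 38, 26), (37, 1, 26), (37, 14, 26), (37, 20, 26), (37, 20, 5), (37, 31, 26), (37, 36, 5), (37, 37, 5), (37, 38, 26), (37, 7, 5), (38, 1, 26), (38, 14, 26), (38, 20, 26), (38, 31, 26), (38, 38, 26), (40, 1, 26), (40, 14, 26), (40, 20, 26), (40, 31, 26), (40, 38, 26)}
Apply σ_{A <= 5}; surviving tuples: {(16, 20, 5), (16, 36, 5), (16, 37, 5), (16, 7, 5), (19, 20, 5), (19, 36, 5), (19, 37, 5), (19, 7, 5), (37, 20, 5), (37, 36, 5), (37, 37, 5), (37, 7, 5)}
Projecting to C, F, A: {(20, 16, 5), (20, 19, 5), (20, 37, 5), (36, 16, 5), (36, 19, 5), (36, 37, 5), (37, 16, 5), (37, 19, 5), (37, 37, 5), (7, 16, 5), (7, 19, 5), (7, 37, 5)}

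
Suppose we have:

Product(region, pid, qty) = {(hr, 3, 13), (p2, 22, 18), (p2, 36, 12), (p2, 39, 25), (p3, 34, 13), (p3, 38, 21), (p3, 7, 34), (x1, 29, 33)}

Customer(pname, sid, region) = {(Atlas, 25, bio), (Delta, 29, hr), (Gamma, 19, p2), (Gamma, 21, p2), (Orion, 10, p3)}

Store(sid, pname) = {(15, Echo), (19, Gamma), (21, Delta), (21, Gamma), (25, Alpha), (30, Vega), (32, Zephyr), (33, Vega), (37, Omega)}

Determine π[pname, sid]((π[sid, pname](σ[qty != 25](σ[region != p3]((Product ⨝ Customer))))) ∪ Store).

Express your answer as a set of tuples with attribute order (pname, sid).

Natural join on region: {(hr, 3, 13, Delta, 29), (p2, 22, 18, Gamma, 19), (p2, 22, 18, Gamma, 21), (p2, 36, 12, Gamma, 19), (p2, 36, 12, Gamma, 21), (p2, 39, 25, Gamma, 19), (p2, 39, 25, Gamma, 21), (p3, 34, 13, Orion, 10), (p3, 38, 21, Orion, 10), (p3, 7, 34, Orion, 10)}
Filtering on region != p3 leaves {(hr, 3, 13, Delta, 29), (p2, 22, 18, Gamma, 19), (p2, 22, 18, Gamma, 21), (p2, 36, 12, Gamma, 19), (p2, 36, 12, Gamma, 21), (p2, 39, 25, Gamma, 19), (p2, 39, 25, Gamma, 21)}.
Filtering on qty != 25 leaves {(hr, 3, 13, Delta, 29), (p2, 22, 18, Gamma, 19), (p2, 22, 18, Gamma, 21), (p2, 36, 12, Gamma, 19), (p2, 36, 12, Gamma, 21)}.
Keep only column(s) sid, pname (2 duplicate(s) eliminated): {(19, Gamma), (21, Gamma), (29, Delta)}
Taking the union: {(15, Echo), (19, Gamma), (21, Delta), (21, Gamma), (25, Alpha), (29, Delta), (30, Vega), (32, Zephyr), (33, Vega), (37, Omega)}
Keep only column(s) pname, sid: {(Alpha, 25), (Delta, 21), (Delta, 29), (Echo, 15), (Gamma, 19), (Gamma, 21), (Omega, 37), (Vega, 30), (Vega, 33), (Zephyr, 32)}

{(Alpha, 25), (Delta, 21), (Delta, 29), (Echo, 15), (Gamma, 19), (Gamma, 21), (Omega, 37), (Vega, 30), (Vega, 33), (Zephyr, 32)}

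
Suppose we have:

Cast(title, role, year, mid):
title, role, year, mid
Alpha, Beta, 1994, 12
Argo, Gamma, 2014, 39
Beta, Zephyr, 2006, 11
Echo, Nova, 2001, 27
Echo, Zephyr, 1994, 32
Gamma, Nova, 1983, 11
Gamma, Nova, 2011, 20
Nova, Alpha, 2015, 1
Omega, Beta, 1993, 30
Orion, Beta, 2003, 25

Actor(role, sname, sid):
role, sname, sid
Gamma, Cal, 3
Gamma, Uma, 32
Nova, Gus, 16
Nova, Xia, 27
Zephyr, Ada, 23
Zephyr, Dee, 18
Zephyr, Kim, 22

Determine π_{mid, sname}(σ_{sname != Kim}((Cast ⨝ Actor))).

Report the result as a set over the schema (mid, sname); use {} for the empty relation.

{(11, Ada), (11, Dee), (11, Gus), (11, Xia), (20, Gus), (20, Xia), (27, Gus), (27, Xia), (32, Ada), (32, Dee), (39, Cal), (39, Uma)}

Joining Cast and Actor on role yields {(Argo, Gamma, 2014, 39, Cal, 3), (Argo, Gamma, 2014, 39, Uma, 32), (Beta, Zephyr, 2006, 11, Ada, 23), (Beta, Zephyr, 2006, 11, Dee, 18), (Beta, Zephyr, 2006, 11, Kim, 22), (Echo, Nova, 2001, 27, Gus, 16), (Echo, Nova, 2001, 27, Xia, 27), (Echo, Zephyr, 1994, 32, Ada, 23), (Echo, Zephyr, 1994, 32, Dee, 18), (Echo, Zephyr, 1994, 32, Kim, 22), (Gamma, Nova, 1983, 11, Gus, 16), (Gamma, Nova, 1983, 11, Xia, 27), (Gamma, Nova, 2011, 20, Gus, 16), (Gamma, Nova, 2011, 20, Xia, 27)}.
Selection sname != Kim: {(Argo, Gamma, 2014, 39, Cal, 3), (Argo, Gamma, 2014, 39, Uma, 32), (Beta, Zephyr, 2006, 11, Ada, 23), (Beta, Zephyr, 2006, 11, Dee, 18), (Echo, Nova, 2001, 27, Gus, 16), (Echo, Nova, 2001, 27, Xia, 27), (Echo, Zephyr, 1994, 32, Ada, 23), (Echo, Zephyr, 1994, 32, Dee, 18), (Gamma, Nova, 1983, 11, Gus, 16), (Gamma, Nova, 1983, 11, Xia, 27), (Gamma, Nova, 2011, 20, Gus, 16), (Gamma, Nova, 2011, 20, Xia, 27)}
Projecting to mid, sname: {(11, Ada), (11, Dee), (11, Gus), (11, Xia), (20, Gus), (20, Xia), (27, Gus), (27, Xia), (32, Ada), (32, Dee), (39, Cal), (39, Uma)}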